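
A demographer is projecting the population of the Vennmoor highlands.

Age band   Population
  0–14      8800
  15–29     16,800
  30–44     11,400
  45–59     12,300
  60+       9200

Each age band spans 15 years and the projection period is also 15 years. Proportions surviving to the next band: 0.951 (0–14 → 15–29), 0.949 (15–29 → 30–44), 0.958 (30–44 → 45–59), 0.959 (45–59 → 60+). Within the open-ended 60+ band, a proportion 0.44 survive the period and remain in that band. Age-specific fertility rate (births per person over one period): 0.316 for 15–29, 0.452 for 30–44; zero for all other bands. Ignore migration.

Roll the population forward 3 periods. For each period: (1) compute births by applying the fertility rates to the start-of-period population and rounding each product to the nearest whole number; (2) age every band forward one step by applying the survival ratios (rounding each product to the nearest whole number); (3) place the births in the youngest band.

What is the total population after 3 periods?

Call the bands 1 to 5, youngest first.
— Period 1 —
Births: 16800 × 0.316 = 5309, 11400 × 0.452 = 5153 ⇒ total 10462
Band 2: 8800 × 0.951 = 8369
Band 3: 16800 × 0.949 = 15943
Band 4: 11400 × 0.958 = 10921
Band 5: 12300 × 0.959 + 9200 × 0.44 = 11796 + 4048 = 15844
End of period: [10462, 8369, 15943, 10921, 15844]
— Period 2 —
Births: 8369 × 0.316 = 2645, 15943 × 0.452 = 7206 ⇒ total 9851
Band 2: 10462 × 0.951 = 9949
Band 3: 8369 × 0.949 = 7942
Band 4: 15943 × 0.958 = 15273
Band 5: 10921 × 0.959 + 15844 × 0.44 = 10473 + 6971 = 17444
End of period: [9851, 9949, 7942, 15273, 17444]
— Period 3 —
Births: 9949 × 0.316 = 3144, 7942 × 0.452 = 3590 ⇒ total 6734
Band 2: 9851 × 0.951 = 9368
Band 3: 9949 × 0.949 = 9442
Band 4: 7942 × 0.958 = 7608
Band 5: 15273 × 0.959 + 17444 × 0.44 = 14647 + 7675 = 22322
End of period: [6734, 9368, 9442, 7608, 22322]
Total after period 3: 6734 + 9368 + 9442 + 7608 + 22322 = 55474

55474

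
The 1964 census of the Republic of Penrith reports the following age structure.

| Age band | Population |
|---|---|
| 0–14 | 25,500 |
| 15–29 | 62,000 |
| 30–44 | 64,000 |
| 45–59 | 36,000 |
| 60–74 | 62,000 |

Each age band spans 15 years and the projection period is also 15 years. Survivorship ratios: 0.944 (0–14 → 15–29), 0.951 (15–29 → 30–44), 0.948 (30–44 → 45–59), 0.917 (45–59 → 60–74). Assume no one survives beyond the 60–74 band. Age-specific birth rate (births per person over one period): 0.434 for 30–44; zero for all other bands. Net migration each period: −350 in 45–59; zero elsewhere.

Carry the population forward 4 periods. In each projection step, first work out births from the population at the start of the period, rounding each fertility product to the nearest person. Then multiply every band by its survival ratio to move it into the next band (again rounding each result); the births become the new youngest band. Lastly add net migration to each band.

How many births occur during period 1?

(Bands numbered youngest = 1 to oldest = 5.)
After projecting period 1:
Births: 64000 × 0.434 = 27776
Band 2: 25500 × 0.944 = 24072
Band 3: 62000 × 0.951 = 58962
Band 4: 64000 × 0.948 = 60672
Band 5: 36000 × 0.917 = 33012
Net migration: Band 4 − 350 → 60322
Population now: 0–14=27776, 15–29=24072, 30–44=58962, 45–59=60322, 60–74=33012

27776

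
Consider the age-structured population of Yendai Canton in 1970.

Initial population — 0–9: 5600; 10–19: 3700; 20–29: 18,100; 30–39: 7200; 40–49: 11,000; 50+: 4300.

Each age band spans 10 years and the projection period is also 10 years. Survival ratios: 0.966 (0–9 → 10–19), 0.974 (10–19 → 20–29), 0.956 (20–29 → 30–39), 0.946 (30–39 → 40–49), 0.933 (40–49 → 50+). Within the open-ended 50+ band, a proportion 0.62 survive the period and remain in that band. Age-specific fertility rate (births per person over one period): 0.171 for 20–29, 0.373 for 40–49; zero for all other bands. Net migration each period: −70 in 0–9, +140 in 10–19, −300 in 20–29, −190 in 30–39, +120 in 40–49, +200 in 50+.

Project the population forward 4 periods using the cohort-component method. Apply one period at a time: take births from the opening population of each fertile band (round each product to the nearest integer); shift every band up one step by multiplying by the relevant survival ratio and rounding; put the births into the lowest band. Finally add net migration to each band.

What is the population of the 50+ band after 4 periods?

18183

Let band 1 be 0–9 through band 6 = 50+.
Period 1:
Births: 18100 × 0.171 = 3095 ; 11000 × 0.373 = 4103 ⇒ total 7198
Band 2: 5600 × 0.966 = 5410
Band 3: 3700 × 0.974 = 3604
Band 4: 18100 × 0.956 = 17304
Band 5: 7200 × 0.946 = 6811
Band 6: 11000 × 0.933 + 4300 × 0.62 = 10263 + 2666 = 12929
Net migration: Band 1 − 70 → 7128; Band 2 + 140 → 5550; Band 3 − 300 → 3304; Band 4 − 190 → 17114; Band 5 + 120 → 6931; Band 6 + 200 → 13129
Giving 7128 / 5550 / 3304 / 17114 / 6931 / 13129.
Period 2:
Births: 3304 × 0.171 = 565 ; 6931 × 0.373 = 2585 ⇒ total 3150
Band 2: 7128 × 0.966 = 6886
Band 3: 5550 × 0.974 = 5406
Band 4: 3304 × 0.956 = 3159
Band 5: 17114 × 0.946 = 16190
Band 6: 6931 × 0.933 + 13129 × 0.62 = 6467 + 8140 = 14607
Net migration: Band 1 − 70 → 3080; Band 2 + 140 → 7026; Band 3 − 300 → 5106; Band 4 − 190 → 2969; Band 5 + 120 → 16310; Band 6 + 200 → 14807
Giving 3080 / 7026 / 5106 / 2969 / 16310 / 14807.
Period 3:
Births: 5106 × 0.171 = 873 ; 16310 × 0.373 = 6084 ⇒ total 6957
Band 2: 3080 × 0.966 = 2975
Band 3: 7026 × 0.974 = 6843
Band 4: 5106 × 0.956 = 4881
Band 5: 2969 × 0.946 = 2809
Band 6: 16310 × 0.933 + 14807 × 0.62 = 15217 + 9180 = 24397
Net migration: Band 1 − 70 → 6887; Band 2 + 140 → 3115; Band 3 − 300 → 6543; Band 4 − 190 → 4691; Band 5 + 120 → 2929; Band 6 + 200 → 24597
Giving 6887 / 3115 / 6543 / 4691 / 2929 / 24597.
Period 4:
Births: 6543 × 0.171 = 1119 ; 2929 × 0.373 = 1093 ⇒ total 2212
Band 2: 6887 × 0.966 = 6653
Band 3: 3115 × 0.974 = 3034
Band 4: 6543 × 0.956 = 6255
Band 5: 4691 × 0.946 = 4438
Band 6: 2929 × 0.933 + 24597 × 0.62 = 2733 + 15250 = 17983
Net migration: Band 1 − 70 → 2142; Band 2 + 140 → 6793; Band 3 − 300 → 2734; Band 4 − 190 → 6065; Band 5 + 120 → 4558; Band 6 + 200 → 18183
Giving 2142 / 6793 / 2734 / 6065 / 4558 / 18183.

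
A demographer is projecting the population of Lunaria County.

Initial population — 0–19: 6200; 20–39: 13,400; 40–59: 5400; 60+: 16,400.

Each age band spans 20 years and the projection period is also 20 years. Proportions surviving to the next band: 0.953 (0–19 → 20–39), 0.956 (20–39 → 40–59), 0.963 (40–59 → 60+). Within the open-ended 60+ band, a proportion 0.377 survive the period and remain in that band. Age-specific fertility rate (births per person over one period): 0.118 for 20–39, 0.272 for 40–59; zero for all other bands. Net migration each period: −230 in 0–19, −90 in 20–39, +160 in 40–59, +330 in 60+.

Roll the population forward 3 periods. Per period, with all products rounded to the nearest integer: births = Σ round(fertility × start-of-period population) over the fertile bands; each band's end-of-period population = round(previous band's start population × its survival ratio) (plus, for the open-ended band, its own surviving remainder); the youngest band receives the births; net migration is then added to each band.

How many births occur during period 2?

(Bands numbered youngest = 1 to oldest = 4.)
Period 1:
Births: 13400 × 0.118 = 1581  |  5400 × 0.272 = 1469 → total 3050
Band 2: 6200 × 0.953 = 5909
Band 3: 13400 × 0.956 = 12810
Band 4: 5400 × 0.963 + 16400 × 0.377 = 5200 + 6183 = 11383
Net migration: Band 1 − 230 → 2820; Band 2 − 90 → 5819; Band 3 + 160 → 12970; Band 4 + 330 → 11713
Population now: 0–19=2820, 20–39=5819, 40–59=12970, 60+=11713
Period 2:
Births: 5819 × 0.118 = 687  |  12970 × 0.272 = 3528 → total 4215
Band 2: 2820 × 0.953 = 2687
Band 3: 5819 × 0.956 = 5563
Band 4: 12970 × 0.963 + 11713 × 0.377 = 12490 + 4416 = 16906
Net migration: Band 1 − 230 → 3985; Band 2 − 90 → 2597; Band 3 + 160 → 5723; Band 4 + 330 → 17236
Population now: 0–19=3985, 20–39=2597, 40–59=5723, 60+=17236

4215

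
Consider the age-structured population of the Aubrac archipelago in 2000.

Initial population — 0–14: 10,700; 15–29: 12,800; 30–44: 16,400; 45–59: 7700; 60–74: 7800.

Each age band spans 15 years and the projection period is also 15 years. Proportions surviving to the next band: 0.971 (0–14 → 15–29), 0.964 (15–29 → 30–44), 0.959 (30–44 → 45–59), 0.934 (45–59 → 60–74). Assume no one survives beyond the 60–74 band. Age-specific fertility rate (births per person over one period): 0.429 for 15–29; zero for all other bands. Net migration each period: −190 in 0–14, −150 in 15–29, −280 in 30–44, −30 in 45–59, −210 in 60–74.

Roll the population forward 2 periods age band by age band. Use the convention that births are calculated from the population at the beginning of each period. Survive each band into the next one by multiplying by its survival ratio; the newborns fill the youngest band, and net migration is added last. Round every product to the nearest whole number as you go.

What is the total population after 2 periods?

[period 1]
Births: 12800 * 0.429 = 5491
15–29: 10700 * 0.971 = 10390
30–44: 12800 * 0.964 = 12339
45–59: 16400 * 0.959 = 15728
60–74: 7700 * 0.934 = 7192
Net migration: 0–14 − 190 → 5301; 15–29 − 150 → 10240; 30–44 − 280 → 12059; 45–59 − 30 → 15698; 60–74 − 210 → 6982
End of period: [5301, 10240, 12059, 15698, 6982]
[period 2]
Births: 10240 * 0.429 = 4393
15–29: 5301 * 0.971 = 5147
30–44: 10240 * 0.964 = 9871
45–59: 12059 * 0.959 = 11565
60–74: 15698 * 0.934 = 14662
Net migration: 0–14 − 190 → 4203; 15–29 − 150 → 4997; 30–44 − 280 → 9591; 45–59 − 30 → 11535; 60–74 − 210 → 14452
End of period: [4203, 4997, 9591, 11535, 14452]
Total after period 2: 4203 + 4997 + 9591 + 11535 + 14452 = 44778

44778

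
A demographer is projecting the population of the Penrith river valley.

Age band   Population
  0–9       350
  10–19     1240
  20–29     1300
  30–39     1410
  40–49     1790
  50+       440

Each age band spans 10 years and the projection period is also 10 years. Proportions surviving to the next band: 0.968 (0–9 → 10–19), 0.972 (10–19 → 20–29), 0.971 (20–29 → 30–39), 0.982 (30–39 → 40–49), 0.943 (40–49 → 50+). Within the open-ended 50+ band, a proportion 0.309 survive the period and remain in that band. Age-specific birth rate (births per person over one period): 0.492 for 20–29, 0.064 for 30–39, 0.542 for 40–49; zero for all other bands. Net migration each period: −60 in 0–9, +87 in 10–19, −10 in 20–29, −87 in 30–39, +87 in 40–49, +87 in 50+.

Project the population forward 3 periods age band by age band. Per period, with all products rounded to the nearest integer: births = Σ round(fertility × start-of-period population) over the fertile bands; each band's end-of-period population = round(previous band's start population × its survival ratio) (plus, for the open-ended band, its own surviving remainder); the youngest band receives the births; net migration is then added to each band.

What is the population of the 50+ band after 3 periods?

1895

(Groups numbered youngest = 1 to oldest = 6.)
Period 1:
Births: 1300 × 0.492 = 640, 1410 × 0.064 = 90, 1790 × 0.542 = 970 — total 1700
Group 2: 350 × 0.968 = 339
Group 3: 1240 × 0.972 = 1205
Group 4: 1300 × 0.971 = 1262
Group 5: 1410 × 0.982 = 1385
Group 6: 1790 × 0.943 + 440 × 0.309 = 1688 + 136 = 1824
Net migration: Group 1 − 60 → 1640; Group 2 + 87 → 426; Group 3 − 10 → 1195; Group 4 − 87 → 1175; Group 5 + 87 → 1472; Group 6 + 87 → 1911
Giving 1640 / 426 / 1195 / 1175 / 1472 / 1911.
Period 2:
Births: 1195 × 0.492 = 588, 1175 × 0.064 = 75, 1472 × 0.542 = 798 — total 1461
Group 2: 1640 × 0.968 = 1588
Group 3: 426 × 0.972 = 414
Group 4: 1195 × 0.971 = 1160
Group 5: 1175 × 0.982 = 1154
Group 6: 1472 × 0.943 + 1911 × 0.309 = 1388 + 590 = 1978
Net migration: Group 1 − 60 → 1401; Group 2 + 87 → 1675; Group 3 − 10 → 404; Group 4 − 87 → 1073; Group 5 + 87 → 1241; Group 6 + 87 → 2065
Giving 1401 / 1675 / 404 / 1073 / 1241 / 2065.
Period 3:
Births: 404 × 0.492 = 199, 1073 × 0.064 = 69, 1241 × 0.542 = 673 — total 941
Group 2: 1401 × 0.968 = 1356
Group 3: 1675 × 0.972 = 1628
Group 4: 404 × 0.971 = 392
Group 5: 1073 × 0.982 = 1054
Group 6: 1241 × 0.943 + 2065 × 0.309 = 1170 + 638 = 1808
Net migration: Group 1 − 60 → 881; Group 2 + 87 → 1443; Group 3 − 10 → 1618; Group 4 − 87 → 305; Group 5 + 87 → 1141; Group 6 + 87 → 1895
Giving 881 / 1443 / 1618 / 305 / 1141 / 1895.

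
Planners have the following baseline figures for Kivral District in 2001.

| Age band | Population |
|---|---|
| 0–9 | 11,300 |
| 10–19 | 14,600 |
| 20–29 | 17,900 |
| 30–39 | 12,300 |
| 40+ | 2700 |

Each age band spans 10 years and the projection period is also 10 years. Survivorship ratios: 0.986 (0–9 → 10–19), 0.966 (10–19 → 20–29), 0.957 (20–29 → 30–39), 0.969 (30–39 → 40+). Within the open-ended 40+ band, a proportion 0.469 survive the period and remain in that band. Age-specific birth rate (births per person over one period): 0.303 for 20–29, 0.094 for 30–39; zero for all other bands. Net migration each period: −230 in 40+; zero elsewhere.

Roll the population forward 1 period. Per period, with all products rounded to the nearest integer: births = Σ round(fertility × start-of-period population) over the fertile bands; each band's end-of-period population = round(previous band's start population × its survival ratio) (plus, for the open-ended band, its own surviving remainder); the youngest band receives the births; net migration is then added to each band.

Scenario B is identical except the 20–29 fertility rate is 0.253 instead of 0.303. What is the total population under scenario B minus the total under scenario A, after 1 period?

-895

Call the bands 1 to 5, youngest first.
Period 1.
Births: 17900 × 0.303 = 5424 ; 12300 × 0.094 = 1156 ⇒ total 6580
Band 2: 11300 × 0.986 = 11142
Band 3: 14600 × 0.966 = 14104
Band 4: 17900 × 0.957 = 17130
Band 5: 12300 × 0.969 + 2700 × 0.469 = 11919 + 1266 = 13185
Net migration: Band 5 − 230 → 12955
Giving 6580 / 11142 / 14104 / 17130 / 12955.
Scenario A total after 1 period: 61911
Scenario B projection —
Period 1.
Births: 17900 × 0.253 = 4529 ; 12300 × 0.094 = 1156 ⇒ total 5685
Band 2: 11300 × 0.986 = 11142
Band 3: 14600 × 0.966 = 14104
Band 4: 17900 × 0.957 = 17130
Band 5: 12300 × 0.969 + 2700 × 0.469 = 11919 + 1266 = 13185
Net migration: Band 5 − 230 → 12955
Giving 5685 / 11142 / 14104 / 17130 / 12955.
Scenario B total after 1 period: 61016
Difference B − A = 61016 − 61911 = -895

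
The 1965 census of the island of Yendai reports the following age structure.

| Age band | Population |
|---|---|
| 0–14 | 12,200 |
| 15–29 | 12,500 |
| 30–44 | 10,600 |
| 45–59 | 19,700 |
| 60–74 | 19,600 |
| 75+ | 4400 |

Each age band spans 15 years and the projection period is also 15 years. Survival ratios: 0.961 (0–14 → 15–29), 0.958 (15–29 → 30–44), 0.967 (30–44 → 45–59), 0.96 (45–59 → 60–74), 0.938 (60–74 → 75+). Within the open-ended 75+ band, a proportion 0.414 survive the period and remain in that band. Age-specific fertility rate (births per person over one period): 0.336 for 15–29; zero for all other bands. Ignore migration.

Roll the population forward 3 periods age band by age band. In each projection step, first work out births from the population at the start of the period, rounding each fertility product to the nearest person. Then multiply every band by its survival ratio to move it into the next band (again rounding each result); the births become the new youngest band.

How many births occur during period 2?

After projecting period 1:
Births: 12500 * 0.336 = 4200
15–29: 12200 * 0.961 = 11724
30–44: 12500 * 0.958 = 11975
45–59: 10600 * 0.967 = 10250
60–74: 19700 * 0.96 = 18912
75+: 19600 * 0.938 + 4400 * 0.414 = 18385 + 1822 = 20207
End of period: [4200, 11724, 11975, 10250, 18912, 20207]
After projecting period 2:
Births: 11724 * 0.336 = 3939
15–29: 4200 * 0.961 = 4036
30–44: 11724 * 0.958 = 11232
45–59: 11975 * 0.967 = 11580
60–74: 10250 * 0.96 = 9840
75+: 18912 * 0.938 + 20207 * 0.414 = 17739 + 8366 = 26105
End of period: [3939, 4036, 11232, 11580, 9840, 26105]

3939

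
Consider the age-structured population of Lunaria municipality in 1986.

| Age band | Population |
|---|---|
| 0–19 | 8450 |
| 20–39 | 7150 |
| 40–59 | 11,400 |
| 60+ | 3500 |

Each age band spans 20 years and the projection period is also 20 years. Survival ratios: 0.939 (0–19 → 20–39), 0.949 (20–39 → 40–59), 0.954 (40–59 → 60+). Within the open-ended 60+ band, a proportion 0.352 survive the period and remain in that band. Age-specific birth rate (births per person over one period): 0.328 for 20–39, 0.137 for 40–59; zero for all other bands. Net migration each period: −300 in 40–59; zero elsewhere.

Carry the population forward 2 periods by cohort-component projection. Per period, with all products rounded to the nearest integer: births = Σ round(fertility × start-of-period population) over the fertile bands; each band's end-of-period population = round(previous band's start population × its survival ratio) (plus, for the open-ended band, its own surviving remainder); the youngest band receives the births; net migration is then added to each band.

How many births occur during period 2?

3491

Let band 1 be 0–19 through band 4 = 60+.
After projecting period 1:
Births: 7150 * 0.328 = 2345, 11400 * 0.137 = 1562 — total 3907
Band 2: 8450 * 0.939 = 7935
Band 3: 7150 * 0.949 = 6785
Band 4: 11400 * 0.954 + 3500 * 0.352 = 10876 + 1232 = 12108
Net migration: Band 3 − 300 → 6485
End of period: [3907, 7935, 6485, 12108]
After projecting period 2:
Births: 7935 * 0.328 = 2603, 6485 * 0.137 = 888 — total 3491
Band 2: 3907 * 0.939 = 3669
Band 3: 7935 * 0.949 = 7530
Band 4: 6485 * 0.954 + 12108 * 0.352 = 6187 + 4262 = 10449
Net migration: Band 3 − 300 → 7230
End of period: [3491, 3669, 7230, 10449]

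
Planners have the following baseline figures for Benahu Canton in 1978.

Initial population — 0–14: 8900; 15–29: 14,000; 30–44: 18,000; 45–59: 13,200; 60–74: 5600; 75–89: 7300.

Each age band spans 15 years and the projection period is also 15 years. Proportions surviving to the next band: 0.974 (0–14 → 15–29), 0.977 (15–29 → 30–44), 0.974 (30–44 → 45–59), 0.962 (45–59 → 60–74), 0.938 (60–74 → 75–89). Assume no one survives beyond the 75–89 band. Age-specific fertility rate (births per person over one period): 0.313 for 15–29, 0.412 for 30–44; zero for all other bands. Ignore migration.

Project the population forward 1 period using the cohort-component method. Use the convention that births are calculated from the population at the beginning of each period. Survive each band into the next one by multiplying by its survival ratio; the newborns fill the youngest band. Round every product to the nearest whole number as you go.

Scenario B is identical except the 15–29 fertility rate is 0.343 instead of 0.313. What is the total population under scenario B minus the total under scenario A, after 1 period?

420

— Period 1 —
Births: 14000 × 0.313 = 4382 ; 18000 × 0.412 = 7416 → total 11798
15–29: 8900 × 0.974 = 8669
30–44: 14000 × 0.977 = 13678
45–59: 18000 × 0.974 = 17532
60–74: 13200 × 0.962 = 12698
75–89: 5600 × 0.938 = 5253
→ [11798, 8669, 13678, 17532, 12698, 5253]
Scenario A total after 1 period: 69628
Scenario B projection —
— Period 1 —
Births: 14000 × 0.343 = 4802 ; 18000 × 0.412 = 7416 → total 12218
15–29: 8900 × 0.974 = 8669
30–44: 14000 × 0.977 = 13678
45–59: 18000 × 0.974 = 17532
60–74: 13200 × 0.962 = 12698
75–89: 5600 × 0.938 = 5253
→ [12218, 8669, 13678, 17532, 12698, 5253]
Scenario B total after 1 period: 70048
Difference B − A = 70048 − 69628 = 420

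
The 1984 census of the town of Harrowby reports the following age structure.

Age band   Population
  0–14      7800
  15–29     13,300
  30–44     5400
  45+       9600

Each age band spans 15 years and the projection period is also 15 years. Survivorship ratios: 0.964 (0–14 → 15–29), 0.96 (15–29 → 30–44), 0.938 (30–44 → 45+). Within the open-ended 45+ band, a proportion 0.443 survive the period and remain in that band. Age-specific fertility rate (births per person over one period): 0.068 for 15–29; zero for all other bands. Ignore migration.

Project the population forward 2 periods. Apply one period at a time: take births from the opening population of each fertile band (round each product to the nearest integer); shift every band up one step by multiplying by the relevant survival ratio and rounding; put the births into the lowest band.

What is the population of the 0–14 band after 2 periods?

After projecting period 1:
Births: 13300 × 0.068 = 904
15–29: 7800 × 0.964 = 7519
30–44: 13300 × 0.96 = 12768
45+: 5400 × 0.938 + 9600 × 0.443 = 5065 + 4253 = 9318
Giving 904 / 7519 / 12768 / 9318.
After projecting period 2:
Births: 7519 × 0.068 = 511
15–29: 904 × 0.964 = 871
30–44: 7519 × 0.96 = 7218
45+: 12768 × 0.938 + 9318 × 0.443 = 11976 + 4128 = 16104
Giving 511 / 871 / 7218 / 16104.

511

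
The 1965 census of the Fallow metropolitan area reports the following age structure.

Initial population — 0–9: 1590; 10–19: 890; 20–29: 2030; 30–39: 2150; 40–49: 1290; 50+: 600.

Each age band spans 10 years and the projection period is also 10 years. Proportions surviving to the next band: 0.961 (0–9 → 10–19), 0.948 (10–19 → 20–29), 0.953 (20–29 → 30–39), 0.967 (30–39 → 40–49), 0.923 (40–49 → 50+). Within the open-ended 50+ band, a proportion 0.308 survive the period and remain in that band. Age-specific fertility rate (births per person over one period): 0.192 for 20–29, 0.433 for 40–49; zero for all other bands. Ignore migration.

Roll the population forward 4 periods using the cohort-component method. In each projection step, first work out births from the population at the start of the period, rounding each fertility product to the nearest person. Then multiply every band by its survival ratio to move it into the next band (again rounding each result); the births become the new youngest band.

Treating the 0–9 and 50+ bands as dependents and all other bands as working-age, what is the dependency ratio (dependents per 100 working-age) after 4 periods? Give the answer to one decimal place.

Numbering the bands 1..6 from youngest to oldest:
Period 1:
Births: 2030 * 0.192 = 390 ; 1290 * 0.433 = 559 → 949
Band 2: 1590 * 0.961 = 1528
Band 3: 890 * 0.948 = 844
Band 4: 2030 * 0.953 = 1935
Band 5: 2150 * 0.967 = 2079
Band 6: 1290 * 0.923 + 600 * 0.308 = 1191 + 185 = 1376
End of period: [949, 1528, 844, 1935, 2079, 1376]
Period 2:
Births: 844 * 0.192 = 162 ; 2079 * 0.433 = 900 → 1062
Band 2: 949 * 0.961 = 912
Band 3: 1528 * 0.948 = 1449
Band 4: 844 * 0.953 = 804
Band 5: 1935 * 0.967 = 1871
Band 6: 2079 * 0.923 + 1376 * 0.308 = 1919 + 424 = 2343
End of period: [1062, 912, 1449, 804, 1871, 2343]
Period 3:
Births: 1449 * 0.192 = 278 ; 1871 * 0.433 = 810 → 1088
Band 2: 1062 * 0.961 = 1021
Band 3: 912 * 0.948 = 865
Band 4: 1449 * 0.953 = 1381
Band 5: 804 * 0.967 = 777
Band 6: 1871 * 0.923 + 2343 * 0.308 = 1727 + 722 = 2449
End of period: [1088, 1021, 865, 1381, 777, 2449]
Period 4:
Births: 865 * 0.192 = 166 ; 777 * 0.433 = 336 → 502
Band 2: 1088 * 0.961 = 1046
Band 3: 1021 * 0.948 = 968
Band 4: 865 * 0.953 = 824
Band 5: 1381 * 0.967 = 1335
Band 6: 777 * 0.923 + 2449 * 0.308 = 717 + 754 = 1471
End of period: [502, 1046, 968, 824, 1335, 1471]
Dependents (band 0–9 + band 50+) = 502 + 1471 = 1973; working-age = 4173; ratio = 1973/4173 × 100 = 47.3

47.3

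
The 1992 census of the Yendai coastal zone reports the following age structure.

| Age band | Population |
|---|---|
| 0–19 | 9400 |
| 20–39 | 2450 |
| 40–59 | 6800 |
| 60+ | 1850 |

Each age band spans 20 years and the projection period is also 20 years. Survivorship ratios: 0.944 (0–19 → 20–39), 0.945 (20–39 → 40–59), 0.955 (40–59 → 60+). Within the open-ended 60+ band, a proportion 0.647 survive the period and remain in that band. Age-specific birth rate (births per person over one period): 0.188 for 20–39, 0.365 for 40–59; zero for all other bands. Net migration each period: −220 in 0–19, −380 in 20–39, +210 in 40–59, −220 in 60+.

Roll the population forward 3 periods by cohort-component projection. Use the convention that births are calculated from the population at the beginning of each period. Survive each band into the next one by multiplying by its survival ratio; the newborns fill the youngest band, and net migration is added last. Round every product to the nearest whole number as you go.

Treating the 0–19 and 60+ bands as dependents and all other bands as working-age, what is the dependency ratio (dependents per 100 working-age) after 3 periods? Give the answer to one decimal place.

[period 1]
Births: 2450 × 0.188 = 461  |  6800 × 0.365 = 2482 ⇒ total 2943
20–39: 9400 × 0.944 = 8874
40–59: 2450 × 0.945 = 2315
60+: 6800 × 0.955 + 1850 × 0.647 = 6494 + 1197 = 7691
Net migration: 0–19 − 220 → 2723; 20–39 − 380 → 8494; 40–59 + 210 → 2525; 60+ − 220 → 7471
→ [2723, 8494, 2525, 7471]
[period 2]
Births: 8494 × 0.188 = 1597  |  2525 × 0.365 = 922 ⇒ total 2519
20–39: 2723 × 0.944 = 2571
40–59: 8494 × 0.945 = 8027
60+: 2525 × 0.955 + 7471 × 0.647 = 2411 + 4834 = 7245
Net migration: 0–19 − 220 → 2299; 20–39 − 380 → 2191; 40–59 + 210 → 8237; 60+ − 220 → 7025
→ [2299, 2191, 8237, 7025]
[period 3]
Births: 2191 × 0.188 = 412  |  8237 × 0.365 = 3007 ⇒ total 3419
20–39: 2299 × 0.944 = 2170
40–59: 2191 × 0.945 = 2070
60+: 8237 × 0.955 + 7025 × 0.647 = 7866 + 4545 = 12411
Net migration: 0–19 − 220 → 3199; 20–39 − 380 → 1790; 40–59 + 210 → 2280; 60+ − 220 → 12191
→ [3199, 1790, 2280, 12191]
Dependents (band 0–19 + band 60+) = 3199 + 12191 = 15390; working-age = 4070; ratio = 15390/4070 × 100 = 378.1

378.1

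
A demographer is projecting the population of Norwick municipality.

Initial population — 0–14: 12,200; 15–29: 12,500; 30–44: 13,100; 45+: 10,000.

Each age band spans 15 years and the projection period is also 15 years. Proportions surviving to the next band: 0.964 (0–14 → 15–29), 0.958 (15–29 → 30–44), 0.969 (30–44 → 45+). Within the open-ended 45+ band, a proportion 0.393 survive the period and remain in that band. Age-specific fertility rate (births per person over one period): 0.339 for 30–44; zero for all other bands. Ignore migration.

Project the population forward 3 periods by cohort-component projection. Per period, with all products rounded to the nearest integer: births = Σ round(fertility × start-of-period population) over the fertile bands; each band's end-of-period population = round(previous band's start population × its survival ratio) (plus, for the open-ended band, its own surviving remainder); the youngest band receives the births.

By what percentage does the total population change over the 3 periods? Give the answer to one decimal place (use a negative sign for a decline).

-37.5

After projecting period 1:
Births: 13100 × 0.339 = 4441
15–29: 12200 × 0.964 = 11761
30–44: 12500 × 0.958 = 11975
45+: 13100 × 0.969 + 10000 × 0.393 = 12694 + 3930 = 16624
Giving 4441 / 11761 / 11975 / 16624.
After projecting period 2:
Births: 11975 × 0.339 = 4060
15–29: 4441 × 0.964 = 4281
30–44: 11761 × 0.958 = 11267
45+: 11975 × 0.969 + 16624 × 0.393 = 11604 + 6533 = 18137
Giving 4060 / 4281 / 11267 / 18137.
After projecting period 3:
Births: 11267 × 0.339 = 3820
15–29: 4060 × 0.964 = 3914
30–44: 4281 × 0.958 = 4101
45+: 11267 × 0.969 + 18137 × 0.393 = 10918 + 7128 = 18046
Giving 3820 / 3914 / 4101 / 18046.
Total: 47800 → 29881; change = -17919; percentage change = -37.5%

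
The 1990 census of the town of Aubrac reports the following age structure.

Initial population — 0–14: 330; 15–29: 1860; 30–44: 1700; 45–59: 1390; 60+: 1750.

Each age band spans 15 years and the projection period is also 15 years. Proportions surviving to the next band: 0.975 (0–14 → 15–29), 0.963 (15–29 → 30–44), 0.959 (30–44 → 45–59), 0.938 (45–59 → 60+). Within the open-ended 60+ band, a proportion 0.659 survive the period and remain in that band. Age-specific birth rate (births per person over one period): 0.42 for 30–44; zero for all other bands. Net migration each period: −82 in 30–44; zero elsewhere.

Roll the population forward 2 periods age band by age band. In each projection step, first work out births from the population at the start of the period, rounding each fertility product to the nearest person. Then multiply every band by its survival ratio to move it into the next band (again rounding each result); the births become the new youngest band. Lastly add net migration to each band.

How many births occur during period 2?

Call the bands 1 to 5, youngest first.
[period 1]
Births: 1700 × 0.42 = 714
Band 2: 330 × 0.975 = 322
Band 3: 1860 × 0.963 = 1791
Band 4: 1700 × 0.959 = 1630
Band 5: 1390 × 0.938 + 1750 × 0.659 = 1304 + 1153 = 2457
Net migration: Band 3 − 82 → 1709
Giving 714 / 322 / 1709 / 1630 / 2457.
[period 2]
Births: 1709 × 0.42 = 718
Band 2: 714 × 0.975 = 696
Band 3: 322 × 0.963 = 310
Band 4: 1709 × 0.959 = 1639
Band 5: 1630 × 0.938 + 2457 × 0.659 = 1529 + 1619 = 3148
Net migration: Band 3 − 82 → 228
Giving 718 / 696 / 228 / 1639 / 3148.

718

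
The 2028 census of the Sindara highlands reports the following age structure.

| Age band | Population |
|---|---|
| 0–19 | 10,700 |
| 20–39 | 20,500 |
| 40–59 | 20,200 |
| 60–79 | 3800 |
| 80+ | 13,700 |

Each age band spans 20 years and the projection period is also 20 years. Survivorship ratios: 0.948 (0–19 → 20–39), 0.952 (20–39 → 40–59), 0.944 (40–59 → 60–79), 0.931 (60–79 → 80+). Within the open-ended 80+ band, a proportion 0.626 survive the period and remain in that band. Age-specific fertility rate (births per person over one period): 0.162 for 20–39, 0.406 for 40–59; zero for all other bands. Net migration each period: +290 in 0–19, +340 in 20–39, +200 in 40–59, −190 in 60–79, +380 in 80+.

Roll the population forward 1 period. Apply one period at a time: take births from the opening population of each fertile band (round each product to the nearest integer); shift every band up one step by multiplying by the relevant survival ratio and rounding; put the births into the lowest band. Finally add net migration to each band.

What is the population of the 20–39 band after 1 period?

Numbering the bands 1..5 from youngest to oldest:
Period 1:
Births: 20500 × 0.162 = 3321, 20200 × 0.406 = 8201 → 11522
Band 2: 10700 × 0.948 = 10144
Band 3: 20500 × 0.952 = 19516
Band 4: 20200 × 0.944 = 19069
Band 5: 3800 × 0.931 + 13700 × 0.626 = 3538 + 8576 = 12114
Net migration: Band 1 + 290 → 11812; Band 2 + 340 → 10484; Band 3 + 200 → 19716; Band 4 − 190 → 18879; Band 5 + 380 → 12494
Population now: 0–19=11812, 20–39=10484, 40–59=19716, 60–79=18879, 80+=12494

10484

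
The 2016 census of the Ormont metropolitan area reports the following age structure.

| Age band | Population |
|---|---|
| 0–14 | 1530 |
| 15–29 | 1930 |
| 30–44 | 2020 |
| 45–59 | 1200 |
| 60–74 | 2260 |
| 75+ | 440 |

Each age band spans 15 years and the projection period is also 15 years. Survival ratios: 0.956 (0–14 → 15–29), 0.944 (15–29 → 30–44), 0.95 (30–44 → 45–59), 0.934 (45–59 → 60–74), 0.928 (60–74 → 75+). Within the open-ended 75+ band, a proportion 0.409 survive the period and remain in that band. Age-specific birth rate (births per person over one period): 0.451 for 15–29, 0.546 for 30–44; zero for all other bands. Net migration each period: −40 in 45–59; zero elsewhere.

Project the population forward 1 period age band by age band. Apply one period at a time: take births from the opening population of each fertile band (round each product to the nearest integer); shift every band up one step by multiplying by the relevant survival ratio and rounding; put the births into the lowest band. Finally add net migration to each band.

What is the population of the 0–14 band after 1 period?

Let group 1 be 0–14 through group 6 = 75+.
[period 1]
Births: 1930 × 0.451 = 870 ; 2020 × 0.546 = 1103 → 1973
Group 2: 1530 × 0.956 = 1463
Group 3: 1930 × 0.944 = 1822
Group 4: 2020 × 0.95 = 1919
Group 5: 1200 × 0.934 = 1121
Group 6: 2260 × 0.928 + 440 × 0.409 = 2097 + 180 = 2277
Net migration: Group 4 − 40 → 1879
→ [1973, 1463, 1822, 1879, 1121, 2277]

1973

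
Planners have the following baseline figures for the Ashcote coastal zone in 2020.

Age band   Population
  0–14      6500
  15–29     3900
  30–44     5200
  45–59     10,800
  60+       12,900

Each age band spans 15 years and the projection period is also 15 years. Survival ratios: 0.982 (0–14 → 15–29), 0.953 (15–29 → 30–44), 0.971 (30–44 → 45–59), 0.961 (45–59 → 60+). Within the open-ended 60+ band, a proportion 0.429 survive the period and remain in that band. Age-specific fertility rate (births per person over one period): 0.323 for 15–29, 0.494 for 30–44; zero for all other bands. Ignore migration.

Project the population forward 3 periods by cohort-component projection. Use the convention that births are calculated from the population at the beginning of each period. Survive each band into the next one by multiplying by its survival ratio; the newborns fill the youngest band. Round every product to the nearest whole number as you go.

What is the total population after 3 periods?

(Groups numbered youngest = 1 to oldest = 5.)
After projecting period 1:
Births: 3900 × 0.323 = 1260, 5200 × 0.494 = 2569 ⇒ total 3829
Group 2: 6500 × 0.982 = 6383
Group 3: 3900 × 0.953 = 3717
Group 4: 5200 × 0.971 = 5049
Group 5: 10800 × 0.961 + 12900 × 0.429 = 10379 + 5534 = 15913
→ [3829, 6383, 3717, 5049, 15913]
After projecting period 2:
Births: 6383 × 0.323 = 2062, 3717 × 0.494 = 1836 ⇒ total 3898
Group 2: 3829 × 0.982 = 3760
Group 3: 6383 × 0.953 = 6083
Group 4: 3717 × 0.971 = 3609
Group 5: 5049 × 0.961 + 15913 × 0.429 = 4852 + 6827 = 11679
→ [3898, 3760, 6083, 3609, 11679]
After projecting period 3:
Births: 3760 × 0.323 = 1214, 6083 × 0.494 = 3005 ⇒ total 4219
Group 2: 3898 × 0.982 = 3828
Group 3: 3760 × 0.953 = 3583
Group 4: 6083 × 0.971 = 5907
Group 5: 3609 × 0.961 + 11679 × 0.429 = 3468 + 5010 = 8478
→ [4219, 3828, 3583, 5907, 8478]
Total after period 3: 4219 + 3828 + 3583 + 5907 + 8478 = 26015

26015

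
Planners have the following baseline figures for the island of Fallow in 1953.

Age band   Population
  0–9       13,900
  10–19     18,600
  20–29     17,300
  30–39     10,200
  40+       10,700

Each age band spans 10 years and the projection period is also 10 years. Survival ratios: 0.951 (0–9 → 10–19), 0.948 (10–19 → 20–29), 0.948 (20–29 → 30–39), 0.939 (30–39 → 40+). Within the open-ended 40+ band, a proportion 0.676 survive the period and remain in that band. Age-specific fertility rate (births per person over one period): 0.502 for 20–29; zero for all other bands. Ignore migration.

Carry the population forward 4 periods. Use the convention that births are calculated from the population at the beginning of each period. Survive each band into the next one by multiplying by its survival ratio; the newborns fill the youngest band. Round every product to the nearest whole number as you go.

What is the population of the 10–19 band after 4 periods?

5983

Let group 1 be 0–9 through group 5 = 40+.
Period 1:
Births: 17300 × 0.502 = 8685
Group 2: 13900 × 0.951 = 13219
Group 3: 18600 × 0.948 = 17633
Group 4: 17300 × 0.948 = 16400
Group 5: 10200 × 0.939 + 10700 × 0.676 = 9578 + 7233 = 16811
→ [8685, 13219, 17633, 16400, 16811]
Period 2:
Births: 17633 × 0.502 = 8852
Group 2: 8685 × 0.951 = 8259
Group 3: 13219 × 0.948 = 12532
Group 4: 17633 × 0.948 = 16716
Group 5: 16400 × 0.939 + 16811 × 0.676 = 15400 + 11364 = 26764
→ [8852, 8259, 12532, 16716, 26764]
Period 3:
Births: 12532 × 0.502 = 6291
Group 2: 8852 × 0.951 = 8418
Group 3: 8259 × 0.948 = 7830
Group 4: 12532 × 0.948 = 11880
Group 5: 16716 × 0.939 + 26764 × 0.676 = 15696 + 18092 = 33788
→ [6291, 8418, 7830, 11880, 33788]
Period 4:
Births: 7830 × 0.502 = 3931
Group 2: 6291 × 0.951 = 5983
Group 3: 8418 × 0.948 = 7980
Group 4: 7830 × 0.948 = 7423
Group 5: 11880 × 0.939 + 33788 × 0.676 = 11155 + 22841 = 33996
→ [3931, 5983, 7980, 7423, 33996]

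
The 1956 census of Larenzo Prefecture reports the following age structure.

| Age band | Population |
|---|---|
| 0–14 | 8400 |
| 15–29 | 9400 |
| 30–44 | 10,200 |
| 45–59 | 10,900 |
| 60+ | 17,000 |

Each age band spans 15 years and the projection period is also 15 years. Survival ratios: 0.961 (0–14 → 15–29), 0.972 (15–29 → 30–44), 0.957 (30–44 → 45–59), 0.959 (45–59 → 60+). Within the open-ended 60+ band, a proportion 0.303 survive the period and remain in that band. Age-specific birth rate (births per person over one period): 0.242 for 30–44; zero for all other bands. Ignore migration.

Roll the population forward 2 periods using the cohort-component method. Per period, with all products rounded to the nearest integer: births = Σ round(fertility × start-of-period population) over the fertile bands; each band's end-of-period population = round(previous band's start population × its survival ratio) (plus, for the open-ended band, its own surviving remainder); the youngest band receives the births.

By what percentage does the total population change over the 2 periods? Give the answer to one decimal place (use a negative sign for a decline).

[period 1]
Births: 10200 × 0.242 = 2468
15–29: 8400 × 0.961 = 8072
30–44: 9400 × 0.972 = 9137
45–59: 10200 × 0.957 = 9761
60+: 10900 × 0.959 + 17000 × 0.303 = 10453 + 5151 = 15604
Population now: 0–14=2468, 15–29=8072, 30–44=9137, 45–59=9761, 60+=15604
[period 2]
Births: 9137 × 0.242 = 2211
15–29: 2468 × 0.961 = 2372
30–44: 8072 × 0.972 = 7846
45–59: 9137 × 0.957 = 8744
60+: 9761 × 0.959 + 15604 × 0.303 = 9361 + 4728 = 14089
Population now: 0–14=2211, 15–29=2372, 30–44=7846, 45–59=8744, 60+=14089
Total: 55900 → 35262; change = -20638; percentage change = -36.9%

-36.9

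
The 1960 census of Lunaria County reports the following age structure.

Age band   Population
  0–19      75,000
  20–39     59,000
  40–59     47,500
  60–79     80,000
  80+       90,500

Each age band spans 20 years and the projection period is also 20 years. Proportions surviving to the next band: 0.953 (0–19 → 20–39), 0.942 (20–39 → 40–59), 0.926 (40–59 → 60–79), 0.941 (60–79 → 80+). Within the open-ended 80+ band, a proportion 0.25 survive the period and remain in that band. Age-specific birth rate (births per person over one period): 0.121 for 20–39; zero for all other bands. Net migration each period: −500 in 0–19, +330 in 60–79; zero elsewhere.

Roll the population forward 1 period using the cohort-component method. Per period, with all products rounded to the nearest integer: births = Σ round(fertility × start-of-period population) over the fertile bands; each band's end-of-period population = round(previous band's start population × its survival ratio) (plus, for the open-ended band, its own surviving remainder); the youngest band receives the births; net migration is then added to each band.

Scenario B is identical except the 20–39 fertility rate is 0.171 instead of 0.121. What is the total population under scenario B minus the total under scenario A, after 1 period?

Call the groups 1 to 5, youngest first.
[period 1]
Births: 59000 * 0.121 = 7139
Group 2: 75000 * 0.953 = 71475
Group 3: 59000 * 0.942 = 55578
Group 4: 47500 * 0.926 = 43985
Group 5: 80000 * 0.941 + 90500 * 0.25 = 75280 + 22625 = 97905
Net migration: Group 1 − 500 → 6639; Group 4 + 330 → 44315
→ [6639, 71475, 55578, 44315, 97905]
Scenario A total after 1 period: 275912
Scenario B projection —
[period 1]
Births: 59000 * 0.171 = 10089
Group 2: 75000 * 0.953 = 71475
Group 3: 59000 * 0.942 = 55578
Group 4: 47500 * 0.926 = 43985
Group 5: 80000 * 0.941 + 90500 * 0.25 = 75280 + 22625 = 97905
Net migration: Group 1 − 500 → 9589; Group 4 + 330 → 44315
→ [9589, 71475, 55578, 44315, 97905]
Scenario B total after 1 period: 278862
Difference B − A = 278862 − 275912 = 2950

2950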